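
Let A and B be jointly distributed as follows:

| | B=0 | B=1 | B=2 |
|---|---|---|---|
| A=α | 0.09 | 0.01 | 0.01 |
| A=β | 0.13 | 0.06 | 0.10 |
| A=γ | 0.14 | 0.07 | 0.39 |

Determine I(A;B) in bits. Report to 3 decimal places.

0.139 bits

Marginals: p(A) = (0.1100, 0.2900, 0.6000), p(B) = (0.3600, 0.1400, 0.5000).
I(A;B) = H(A) + H(B) − H(A,B).
H(A) = 1.3104, H(B) = 1.4277, H(A,B) = 2.5994.
I(A;B) = 1.3104 + 1.4277 − 2.5994 = 0.139 bits.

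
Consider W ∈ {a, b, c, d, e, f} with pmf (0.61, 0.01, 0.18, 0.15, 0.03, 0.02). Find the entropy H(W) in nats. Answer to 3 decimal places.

1.124 nats

H(W) = −Σ p·ln p.
  −(0.61)·ln(0.61) = 0.3015
  −(0.01)·ln(0.01) = 0.0461
  −(0.18)·ln(0.18) = 0.3087
  −(0.15)·ln(0.15) = 0.2846
  −(0.03)·ln(0.03) = 0.1052
  −(0.02)·ln(0.02) = 0.0782
Sum: 0.3015 + 0.0461 + 0.3087 + 0.2846 + 0.1052 + 0.0782 = 1.124 nats.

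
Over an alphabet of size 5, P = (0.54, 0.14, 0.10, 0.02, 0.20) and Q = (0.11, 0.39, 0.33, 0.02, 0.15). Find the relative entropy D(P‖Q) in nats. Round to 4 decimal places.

0.6539 nats

D(P‖Q) = Σ p·ln(p/q).
  0.54·ln(0.54/0.11) = 0.85919
  0.14·ln(0.14/0.39) = -0.14343
  0.10·ln(0.10/0.33) = -0.11939
  0.02·ln(0.02/0.02) = 0.00000
  0.20·ln(0.20/0.15) = 0.05754
D(P‖Q) = 0.6539 nats.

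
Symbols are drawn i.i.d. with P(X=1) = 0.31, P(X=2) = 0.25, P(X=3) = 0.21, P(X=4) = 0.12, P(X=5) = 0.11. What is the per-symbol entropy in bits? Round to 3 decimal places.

2.214 bits

H(X) = −Σ p·log₂ p.
  −(0.31)·log₂(0.31) = 0.5238
  −(0.25)·log₂(0.25) = 0.5000
  −(0.21)·log₂(0.21) = 0.4728
  −(0.12)·log₂(0.12) = 0.3671
  −(0.11)·log₂(0.11) = 0.3503
Sum: 0.5238 + 0.5000 + 0.4728 + 0.3671 + 0.3503 = 2.214 bits.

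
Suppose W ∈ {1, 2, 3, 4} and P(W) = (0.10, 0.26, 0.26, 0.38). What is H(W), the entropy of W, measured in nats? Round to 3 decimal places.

1.298 nats

H(W) = −Σ p·ln p.
  −(0.10)·ln(0.10) = 0.2303
  −(0.26)·ln(0.26) = 0.3502
  −(0.26)·ln(0.26) = 0.3502
  −(0.38)·ln(0.38) = 0.3677
Sum: 0.2303 + 0.3502 + 0.3502 + 0.3677 = 1.298 nats.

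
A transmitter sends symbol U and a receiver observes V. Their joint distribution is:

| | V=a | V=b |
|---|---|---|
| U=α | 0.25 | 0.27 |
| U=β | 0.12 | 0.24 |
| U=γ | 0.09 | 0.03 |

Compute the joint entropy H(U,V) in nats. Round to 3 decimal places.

H(U,V) = −Σ p(x,y)·ln p(x,y) over all 6 cells.
  cell (α,a): −0.25·ln0.25 = 0.3466
  cell (α,b): −0.27·ln0.27 = 0.3535
  cell (β,a): −0.12·ln0.12 = 0.2544
  cell (β,b): −0.24·ln0.24 = 0.3425
  cell (γ,a): −0.09·ln0.09 = 0.2167
  cell (γ,b): −0.03·ln0.03 = 0.1052
Sum = 1.619 nats.

1.619 nats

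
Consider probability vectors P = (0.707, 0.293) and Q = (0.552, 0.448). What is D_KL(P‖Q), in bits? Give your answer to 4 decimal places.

0.0729 bits

D(P‖Q) = Σ p·log₂(p/q).
  0.707·log₂(0.707/0.552) = 0.25243
  0.293·log₂(0.293/0.448) = -0.17949
D(P‖Q) = 0.0729 bits.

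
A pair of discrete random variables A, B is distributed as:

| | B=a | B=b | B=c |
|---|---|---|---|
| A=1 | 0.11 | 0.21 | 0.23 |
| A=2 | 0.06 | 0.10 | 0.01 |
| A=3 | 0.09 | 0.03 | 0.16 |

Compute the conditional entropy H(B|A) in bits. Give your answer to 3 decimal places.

1.417 bits

Chain rule: H(B|A) = H(A,B) − H(A).
Marginals: p(A) = (0.5500, 0.1700, 0.2800), p(B) = (0.2600, 0.3400, 0.4000).
H(A,B) = 2.8404 bits; H(A) = 1.4232 bits.
H(B|A) = 2.8404 − 1.4232 = 1.417 bits.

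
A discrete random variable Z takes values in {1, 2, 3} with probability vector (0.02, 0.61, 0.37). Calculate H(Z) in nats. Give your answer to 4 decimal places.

H(Z) = −Σ p·ln p.
  −(0.02)·ln(0.02) = 0.07824
  −(0.61)·ln(0.61) = 0.30152
  −(0.37)·ln(0.37) = 0.36787
Sum: 0.07824 + 0.30152 + 0.36787 = 0.7476 nats.

0.7476 nats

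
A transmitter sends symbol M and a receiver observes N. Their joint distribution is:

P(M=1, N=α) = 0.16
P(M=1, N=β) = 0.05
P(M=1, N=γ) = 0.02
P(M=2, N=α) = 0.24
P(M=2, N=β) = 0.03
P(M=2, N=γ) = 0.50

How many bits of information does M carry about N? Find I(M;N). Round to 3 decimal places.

Marginals: p(M) = (0.2300, 0.7700), p(N) = (0.4000, 0.0800, 0.5200).
I(M;N) = Σ p(x,y)·log₂[p(x,y)/(p(x)p(y))].
  (1,α): 0.16·log₂(1.7391) = 0.1277
  (1,β): 0.05·log₂(2.7174) = 0.0721
  (1,γ): 0.02·log₂(0.1672) = -0.0516
  (2,α): 0.24·log₂(0.7792) = -0.0864
  (2,β): 0.03·log₂(0.4870) = -0.0311
  (2,γ): 0.50·log₂(1.2488) = 0.1602
Sum = 0.191 bits.

0.191 bits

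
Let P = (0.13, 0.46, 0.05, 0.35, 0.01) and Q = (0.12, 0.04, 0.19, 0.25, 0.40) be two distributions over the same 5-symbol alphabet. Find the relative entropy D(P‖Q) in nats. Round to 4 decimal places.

1.1480 nats

D(P‖Q) = Σ p·ln(p/q).
  0.13·ln(0.13/0.12) = 0.01041
  0.46·ln(0.46/0.04) = 1.12348
  0.05·ln(0.05/0.19) = -0.06675
  0.35·ln(0.35/0.25) = 0.11777
  0.01·ln(0.01/0.40) = -0.03689
D(P‖Q) = 1.1480 nats.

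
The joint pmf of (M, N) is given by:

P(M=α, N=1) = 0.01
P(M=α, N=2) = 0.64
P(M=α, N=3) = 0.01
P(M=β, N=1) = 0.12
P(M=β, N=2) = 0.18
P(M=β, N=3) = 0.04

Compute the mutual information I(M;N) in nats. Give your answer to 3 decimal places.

0.149 nats

Marginals: p(M) = (0.6600, 0.3400), p(N) = (0.1300, 0.8200, 0.0500).
I(M;N) = Σ p(x,y)·ln[p(x,y)/(p(x)p(y))].
  (α,1): 0.01·ln(0.1166) = -0.0215
  (α,2): 0.64·ln(1.1826) = 0.1073
  (α,3): 0.01·ln(0.3030) = -0.0119
  (β,1): 0.12·ln(2.7149) = 0.1199
  (β,2): 0.18·ln(0.6456) = -0.0788
  (β,3): 0.04·ln(2.3529) = 0.0342
Sum = 0.149 nats.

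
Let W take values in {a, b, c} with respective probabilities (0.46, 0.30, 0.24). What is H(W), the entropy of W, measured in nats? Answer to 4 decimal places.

1.0609 nats

H(W) = −Σ p·ln p.
  −(0.46)·ln(0.46) = 0.35720
  −(0.30)·ln(0.30) = 0.36119
  −(0.24)·ln(0.24) = 0.34251
Sum: 0.35720 + 0.36119 + 0.34251 = 1.0609 nats.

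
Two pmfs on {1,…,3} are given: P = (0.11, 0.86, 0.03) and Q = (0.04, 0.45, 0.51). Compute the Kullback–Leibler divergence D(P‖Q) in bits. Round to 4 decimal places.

D(P‖Q) = Σ p·log₂(p/q).
  0.11·log₂(0.11/0.04) = 0.16054
  0.86·log₂(0.86/0.45) = 0.80359
  0.03·log₂(0.03/0.51) = -0.12262
D(P‖Q) = 0.8415 bits.

0.8415 bits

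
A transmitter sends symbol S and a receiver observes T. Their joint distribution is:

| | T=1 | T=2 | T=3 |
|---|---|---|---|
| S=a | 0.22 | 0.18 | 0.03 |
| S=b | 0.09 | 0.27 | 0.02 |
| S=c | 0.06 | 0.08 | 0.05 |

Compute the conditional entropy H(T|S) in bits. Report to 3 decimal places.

Chain rule: H(T|S) = H(S,T) − H(S).
Marginals: p(S) = (0.4300, 0.3800, 0.1900), p(T) = (0.3700, 0.5300, 0.1000).
H(S,T) = 2.7643 bits; H(S) = 1.5092 bits.
H(T|S) = 2.7643 − 1.5092 = 1.255 bits.

1.255 bits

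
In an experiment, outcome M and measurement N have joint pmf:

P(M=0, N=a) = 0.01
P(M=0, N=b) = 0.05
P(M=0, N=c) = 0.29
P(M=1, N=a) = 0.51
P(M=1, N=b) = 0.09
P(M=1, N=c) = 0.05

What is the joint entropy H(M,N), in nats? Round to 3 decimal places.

H(M,N) = −Σ p(x,y)·ln p(x,y) over all 6 cells.
  cell (0,a): −0.01·ln0.01 = 0.0461
  cell (0,b): −0.05·ln0.05 = 0.1498
  cell (0,c): −0.29·ln0.29 = 0.3590
  cell (1,a): −0.51·ln0.51 = 0.3434
  cell (1,b): −0.09·ln0.09 = 0.2167
  cell (1,c): −0.05·ln0.05 = 0.1498
Sum = 1.265 nats.

1.265 nats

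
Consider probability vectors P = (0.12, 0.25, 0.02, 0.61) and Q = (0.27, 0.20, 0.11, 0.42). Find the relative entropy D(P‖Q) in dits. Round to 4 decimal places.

0.0660 dits

D(P‖Q) = Σ p·log₁₀(p/q).
  0.12·log₁₀(0.12/0.27) = -0.04226
  0.25·log₁₀(0.25/0.20) = 0.02423
  0.02·log₁₀(0.02/0.11) = -0.01481
  0.61·log₁₀(0.61/0.42) = 0.09887
D(P‖Q) = 0.0660 dits.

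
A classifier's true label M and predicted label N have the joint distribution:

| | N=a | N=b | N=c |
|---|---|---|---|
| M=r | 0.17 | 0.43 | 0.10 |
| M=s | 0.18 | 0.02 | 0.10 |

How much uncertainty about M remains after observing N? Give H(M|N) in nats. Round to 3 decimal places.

0.463 nats

Marginals: p(M) = (0.7000, 0.3000), p(N) = (0.3500, 0.4500, 0.2000).
H(M|N) = Σ p(N) · H(M|N=·).
  N=a: p=0.3500, H(M|N=a) = 0.6927
  N=b: p=0.4500, H(M|N=b) = 0.1818
  N=c: p=0.2000, H(M|N=c) = 0.6931
Weighted sum = 0.463 nats.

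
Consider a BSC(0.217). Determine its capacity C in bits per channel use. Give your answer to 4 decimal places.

0.2453 bits

Binary symmetric channel: C = 1 − h₂(ε) where h₂ is the binary entropy function.
h₂(0.217) = −0.217·log₂0.217 − 0.783·log₂0.783 = 0.7547.
C = 1 − 0.7547 = 0.2453 bits per channel use.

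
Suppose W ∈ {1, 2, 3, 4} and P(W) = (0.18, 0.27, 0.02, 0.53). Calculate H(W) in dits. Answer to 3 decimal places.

0.468 dits

H(W) = −Σ p·log₁₀ p.
  −(0.18)·log₁₀(0.18) = 0.1341
  −(0.27)·log₁₀(0.27) = 0.1535
  −(0.02)·log₁₀(0.02) = 0.0340
  −(0.53)·log₁₀(0.53) = 0.1461
Sum: 0.1341 + 0.1535 + 0.0340 + 0.1461 = 0.468 dits.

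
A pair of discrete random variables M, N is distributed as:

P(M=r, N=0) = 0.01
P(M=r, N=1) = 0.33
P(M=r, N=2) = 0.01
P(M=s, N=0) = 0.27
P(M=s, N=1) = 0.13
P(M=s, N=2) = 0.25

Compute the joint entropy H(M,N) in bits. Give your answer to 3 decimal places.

2.053 bits

H(M,N) = −Σ p(x,y)·log₂ p(x,y) over all 6 cells.
  cell (r,0): −0.01·log₂0.01 = 0.0664
  cell (r,1): −0.33·log₂0.33 = 0.5278
  cell (r,2): −0.01·log₂0.01 = 0.0664
  cell (s,0): −0.27·log₂0.27 = 0.5100
  cell (s,1): −0.13·log₂0.13 = 0.3826
  cell (s,2): −0.25·log₂0.25 = 0.5000
Sum = 2.053 bits.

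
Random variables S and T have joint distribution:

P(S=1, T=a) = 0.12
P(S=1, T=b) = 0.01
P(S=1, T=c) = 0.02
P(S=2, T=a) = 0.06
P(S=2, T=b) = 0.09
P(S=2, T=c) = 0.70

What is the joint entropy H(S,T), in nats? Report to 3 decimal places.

1.014 nats

H(S,T) = −Σ p(x,y)·ln p(x,y) over all 6 cells.
  cell (1,a): −0.12·ln0.12 = 0.2544
  cell (1,b): −0.01·ln0.01 = 0.0461
  cell (1,c): −0.02·ln0.02 = 0.0782
  cell (2,a): −0.06·ln0.06 = 0.1688
  cell (2,b): −0.09·ln0.09 = 0.2167
  cell (2,c): −0.70·ln0.70 = 0.2497
Sum = 1.014 nats.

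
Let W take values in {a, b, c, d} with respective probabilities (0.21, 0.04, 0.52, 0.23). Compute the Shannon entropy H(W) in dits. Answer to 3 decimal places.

H(W) = −Σ p·log₁₀ p.
  −(0.21)·log₁₀(0.21) = 0.1423
  −(0.04)·log₁₀(0.04) = 0.0559
  −(0.52)·log₁₀(0.52) = 0.1477
  −(0.23)·log₁₀(0.23) = 0.1468
Sum: 0.1423 + 0.0559 + 0.1477 + 0.1468 = 0.493 dits.

0.493 dits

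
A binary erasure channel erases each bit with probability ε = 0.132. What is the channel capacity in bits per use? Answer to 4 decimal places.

Binary erasure channel: capacity C = 1 − ε.
C = 1 − 0.132 = 0.8680 bits per channel use.

0.8680 bits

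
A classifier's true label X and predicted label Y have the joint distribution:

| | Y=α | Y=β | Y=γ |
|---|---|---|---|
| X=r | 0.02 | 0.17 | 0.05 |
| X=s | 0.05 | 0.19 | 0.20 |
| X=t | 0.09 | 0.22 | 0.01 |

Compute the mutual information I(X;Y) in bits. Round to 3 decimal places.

Marginals: p(X) = (0.2400, 0.4400, 0.3200), p(Y) = (0.1600, 0.5800, 0.2600).
I(X;Y) = Σ p(x,y)·log₂[p(x,y)/(p(x)p(y))].
  (r,α): 0.02·log₂(0.5208) = -0.0188
  (r,β): 0.17·log₂(1.2213) = 0.0490
  (r,γ): 0.05·log₂(0.8013) = -0.0160
  (s,α): 0.05·log₂(0.7102) = -0.0247
  (s,β): 0.19·log₂(0.7445) = -0.0809
  (s,γ): 0.20·log₂(1.7483) = 0.1612
  (t,α): 0.09·log₂(1.7578) = 0.0732
  (t,β): 0.22·log₂(1.1853) = 0.0540
  (t,γ): 0.01·log₂(0.1202) = -0.0306
Sum = 0.166 bits.

0.166 bits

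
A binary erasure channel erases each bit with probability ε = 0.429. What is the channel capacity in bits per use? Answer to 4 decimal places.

0.5710 bits

Binary erasure channel: capacity C = 1 − ε.
C = 1 − 0.429 = 0.5710 bits per channel use.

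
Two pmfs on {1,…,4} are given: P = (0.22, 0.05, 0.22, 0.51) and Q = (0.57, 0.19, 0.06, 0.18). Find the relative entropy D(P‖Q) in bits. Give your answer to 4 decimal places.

0.7802 bits

D(P‖Q) = Σ p·log₂(p/q).
  0.22·log₂(0.22/0.57) = -0.30216
  0.05·log₂(0.05/0.19) = -0.09630
  0.22·log₂(0.22/0.06) = 0.41238
  0.51·log₂(0.51/0.18) = 0.76628
D(P‖Q) = 0.7802 bits.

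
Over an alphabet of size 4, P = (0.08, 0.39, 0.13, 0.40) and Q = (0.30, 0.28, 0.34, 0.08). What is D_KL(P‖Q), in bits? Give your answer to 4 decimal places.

D(P‖Q) = Σ p·log₂(p/q).
  0.08·log₂(0.08/0.30) = -0.15255
  0.39·log₂(0.39/0.28) = 0.18644
  0.13·log₂(0.13/0.34) = -0.18031
  0.40·log₂(0.40/0.08) = 0.92877
D(P‖Q) = 0.7823 bits.

0.7823 bits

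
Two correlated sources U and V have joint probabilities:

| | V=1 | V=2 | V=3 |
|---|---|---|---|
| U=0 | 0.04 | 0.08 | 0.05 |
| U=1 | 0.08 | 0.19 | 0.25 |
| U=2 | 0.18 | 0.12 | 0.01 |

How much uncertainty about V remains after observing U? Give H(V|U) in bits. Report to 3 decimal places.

1.370 bits

Marginals: p(U) = (0.1700, 0.5200, 0.3100), p(V) = (0.3000, 0.3900, 0.3100).
H(V|U) = Σ p(U) · H(V|U=·).
  U=0: p=0.1700, H(V|U=0) = 1.5222
  U=1: p=0.5200, H(V|U=1) = 1.4542
  U=2: p=0.3100, H(V|U=2) = 1.1452
Weighted sum = 1.370 bits.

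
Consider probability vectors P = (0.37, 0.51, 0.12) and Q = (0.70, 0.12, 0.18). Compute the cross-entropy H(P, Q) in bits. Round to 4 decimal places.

H(P,Q) = −Σ p·log₂ q.
  −0.37·log₂(0.70) = 0.19039
  −0.51·log₂(0.12) = 1.56004
  −0.12·log₂(0.18) = 0.29687
H(P,Q) = 2.0473 bits.

2.0473 bits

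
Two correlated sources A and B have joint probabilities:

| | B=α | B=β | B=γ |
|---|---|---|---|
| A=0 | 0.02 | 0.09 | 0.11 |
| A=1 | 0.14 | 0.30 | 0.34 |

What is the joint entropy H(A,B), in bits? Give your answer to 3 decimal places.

H(A,B) = −Σ p(x,y)·log₂ p(x,y) over all 6 cells.
  cell (0,α): −0.02·log₂0.02 = 0.1129
  cell (0,β): −0.09·log₂0.09 = 0.3127
  cell (0,γ): −0.11·log₂0.11 = 0.3503
  cell (1,α): −0.14·log₂0.14 = 0.3971
  cell (1,β): −0.30·log₂0.30 = 0.5211
  cell (1,γ): −0.34·log₂0.34 = 0.5292
Sum = 2.223 bits.

2.223 bits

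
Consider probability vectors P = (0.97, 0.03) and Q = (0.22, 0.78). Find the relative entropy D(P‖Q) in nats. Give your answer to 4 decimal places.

1.3414 nats

D(P‖Q) = Σ p·ln(p/q).
  0.97·ln(0.97/0.22) = 1.43916
  0.03·ln(0.03/0.78) = -0.09774
D(P‖Q) = 1.3414 nats.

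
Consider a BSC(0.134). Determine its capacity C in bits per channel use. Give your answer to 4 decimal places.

0.4317 bits

Binary symmetric channel: C = 1 − h₂(ε) where h₂ is the binary entropy function.
h₂(0.134) = −0.134·log₂0.134 − 0.866·log₂0.866 = 0.5683.
C = 1 − 0.5683 = 0.4317 bits per channel use.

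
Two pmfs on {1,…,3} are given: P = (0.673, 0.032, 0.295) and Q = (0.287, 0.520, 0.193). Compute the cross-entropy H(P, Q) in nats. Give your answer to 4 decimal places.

H(P,Q) = −Σ p·ln q.
  −0.673·ln(0.287) = 0.84009
  −0.032·ln(0.520) = 0.02093
  −0.295·ln(0.193) = 0.48529
H(P,Q) = 1.3463 nats.

1.3463 nats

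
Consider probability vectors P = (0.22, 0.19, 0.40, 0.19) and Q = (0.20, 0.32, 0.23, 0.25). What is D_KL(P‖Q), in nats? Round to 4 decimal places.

0.0911 nats

D(P‖Q) = Σ p·ln(p/q).
  0.22·ln(0.22/0.20) = 0.02097
  0.19·ln(0.19/0.32) = -0.09905
  0.40·ln(0.40/0.23) = 0.22135
  0.19·ln(0.19/0.25) = -0.05214
D(P‖Q) = 0.0911 nats.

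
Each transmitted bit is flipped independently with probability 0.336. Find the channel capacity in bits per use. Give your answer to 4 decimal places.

0.0791 bits

Binary symmetric channel: C = 1 − h₂(ε) where h₂ is the binary entropy function.
h₂(0.336) = −0.336·log₂0.336 − 0.664·log₂0.664 = 0.9209.
C = 1 − 0.9209 = 0.0791 bits per channel use.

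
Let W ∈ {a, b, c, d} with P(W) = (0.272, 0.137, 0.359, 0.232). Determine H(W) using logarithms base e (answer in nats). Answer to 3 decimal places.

H(W) = −Σ p·ln p.
  −(0.272)·ln(0.272) = 0.3541
  −(0.137)·ln(0.137) = 0.2723
  −(0.359)·ln(0.359) = 0.3678
  −(0.232)·ln(0.232) = 0.3390
Sum: 0.3541 + 0.2723 + 0.3678 + 0.3390 = 1.333 nats.

1.333 nats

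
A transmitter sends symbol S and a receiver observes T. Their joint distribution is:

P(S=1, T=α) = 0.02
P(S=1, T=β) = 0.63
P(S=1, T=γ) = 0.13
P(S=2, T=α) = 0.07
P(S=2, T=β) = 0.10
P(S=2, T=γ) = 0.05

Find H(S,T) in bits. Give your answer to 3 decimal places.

1.732 bits

H(S,T) = −Σ p(x,y)·log₂ p(x,y) over all 6 cells.
  cell (1,α): −0.02·log₂0.02 = 0.1129
  cell (1,β): −0.63·log₂0.63 = 0.4199
  cell (1,γ): −0.13·log₂0.13 = 0.3826
  cell (2,α): −0.07·log₂0.07 = 0.2686
  cell (2,β): −0.10·log₂0.10 = 0.3322
  cell (2,γ): −0.05·log₂0.05 = 0.2161
Sum = 1.732 bits.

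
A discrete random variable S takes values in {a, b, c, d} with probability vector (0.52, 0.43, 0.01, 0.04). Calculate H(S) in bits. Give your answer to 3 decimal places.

1.266 bits

H(S) = −Σ p·log₂ p.
  −(0.52)·log₂(0.52) = 0.4906
  −(0.43)·log₂(0.43) = 0.5236
  −(0.01)·log₂(0.01) = 0.0664
  −(0.04)·log₂(0.04) = 0.1858
Sum: 0.4906 + 0.5236 + 0.0664 + 0.1858 = 1.266 bits.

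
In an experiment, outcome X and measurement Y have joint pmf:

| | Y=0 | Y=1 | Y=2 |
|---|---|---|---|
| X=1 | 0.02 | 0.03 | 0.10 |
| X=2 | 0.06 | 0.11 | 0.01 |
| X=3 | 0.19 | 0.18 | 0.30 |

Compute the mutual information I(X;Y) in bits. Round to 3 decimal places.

0.128 bits

Marginals: p(X) = (0.1500, 0.1800, 0.6700), p(Y) = (0.2700, 0.3200, 0.4100).
I(X;Y) = H(X) + H(Y) − H(X,Y).
H(X) = 1.2430, H(Y) = 1.5634, H(X,Y) = 2.6787.
I(X;Y) = 1.2430 + 1.5634 − 2.6787 = 0.128 bits.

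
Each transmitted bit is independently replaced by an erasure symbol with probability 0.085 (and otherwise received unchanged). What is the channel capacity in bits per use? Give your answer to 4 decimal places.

0.9150 bits

Binary erasure channel: capacity C = 1 − ε.
C = 1 − 0.085 = 0.9150 bits per channel use.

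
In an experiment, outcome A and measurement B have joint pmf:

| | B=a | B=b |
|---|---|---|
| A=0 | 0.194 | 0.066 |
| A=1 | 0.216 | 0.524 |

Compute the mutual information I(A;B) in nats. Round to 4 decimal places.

Marginals: p(A) = (0.2600, 0.7400), p(B) = (0.4100, 0.5900).
I(A;B) = Σ p(x,y)·ln[p(x,y)/(p(x)p(y))].
  (0,a): 0.194·ln(1.8199) = 0.11616
  (0,b): 0.066·ln(0.4302) = -0.05566
  (1,a): 0.216·ln(0.7119) = -0.07339
  (1,b): 0.524·ln(1.2002) = 0.09562
Sum = 0.0827 nats.

0.0827 nats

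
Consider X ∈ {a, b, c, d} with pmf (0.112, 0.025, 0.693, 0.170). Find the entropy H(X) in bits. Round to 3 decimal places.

H(X) = −Σ p·log₂ p.
  −(0.112)·log₂(0.112) = 0.3537
  −(0.025)·log₂(0.025) = 0.1330
  −(0.693)·log₂(0.693) = 0.3666
  −(0.170)·log₂(0.170) = 0.4346
Sum: 0.3537 + 0.1330 + 0.3666 + 0.4346 = 1.288 bits.

1.288 bits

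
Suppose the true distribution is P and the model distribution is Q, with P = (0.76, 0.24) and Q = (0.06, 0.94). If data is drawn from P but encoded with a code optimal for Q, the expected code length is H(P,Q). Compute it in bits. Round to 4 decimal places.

H(P,Q) = −Σ p·log₂ q.
  −0.76·log₂(0.06) = 3.08476
  −0.24·log₂(0.94) = 0.02142
H(P,Q) = 3.1062 bits.

3.1062 bits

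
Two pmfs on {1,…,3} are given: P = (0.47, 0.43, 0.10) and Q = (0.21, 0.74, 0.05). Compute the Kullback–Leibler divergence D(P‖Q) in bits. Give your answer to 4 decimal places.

0.3095 bits

D(P‖Q) = Σ p·log₂(p/q).
  0.47·log₂(0.47/0.21) = 0.54627
  0.43·log₂(0.43/0.74) = -0.33677
  0.10·log₂(0.10/0.05) = 0.10000
D(P‖Q) = 0.3095 bits.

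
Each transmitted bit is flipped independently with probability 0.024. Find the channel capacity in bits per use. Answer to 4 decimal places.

0.8367 bits

Binary symmetric channel: C = 1 − h₂(ε) where h₂ is the binary entropy function.
h₂(0.024) = −0.024·log₂0.024 − 0.976·log₂0.976 = 0.1633.
C = 1 − 0.1633 = 0.8367 bits per channel use.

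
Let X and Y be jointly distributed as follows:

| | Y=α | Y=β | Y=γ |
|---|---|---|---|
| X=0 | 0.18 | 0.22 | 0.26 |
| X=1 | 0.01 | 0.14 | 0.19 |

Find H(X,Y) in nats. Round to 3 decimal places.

H(X,Y) = −Σ p(x,y)·ln p(x,y) over all 6 cells.
  cell (0,α): −0.18·ln0.18 = 0.3087
  cell (0,β): −0.22·ln0.22 = 0.3331
  cell (0,γ): −0.26·ln0.26 = 0.3502
  cell (1,α): −0.01·ln0.01 = 0.0461
  cell (1,β): −0.14·ln0.14 = 0.2753
  cell (1,γ): −0.19·ln0.19 = 0.3155
Sum = 1.629 nats.

1.629 nats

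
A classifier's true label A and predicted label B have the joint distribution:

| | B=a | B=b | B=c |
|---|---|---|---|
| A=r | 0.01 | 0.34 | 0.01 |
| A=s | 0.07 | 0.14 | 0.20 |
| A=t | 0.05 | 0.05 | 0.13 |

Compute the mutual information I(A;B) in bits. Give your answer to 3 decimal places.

0.336 bits

Marginals: p(A) = (0.3600, 0.4100, 0.2300), p(B) = (0.1300, 0.5300, 0.3400).
I(A;B) = H(A) + H(B) − H(A,B).
H(A) = 1.5457, H(B) = 1.3973, H(A,B) = 2.6069.
I(A;B) = 1.5457 + 1.3973 − 2.6069 = 0.336 bits.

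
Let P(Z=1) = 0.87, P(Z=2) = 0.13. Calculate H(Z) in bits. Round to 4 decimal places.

0.5574 bits

H(Z) = −Σ p·log₂ p.
  −(0.87)·log₂(0.87) = 0.17479
  −(0.13)·log₂(0.13) = 0.38264
Sum: 0.17479 + 0.38264 = 0.5574 bits.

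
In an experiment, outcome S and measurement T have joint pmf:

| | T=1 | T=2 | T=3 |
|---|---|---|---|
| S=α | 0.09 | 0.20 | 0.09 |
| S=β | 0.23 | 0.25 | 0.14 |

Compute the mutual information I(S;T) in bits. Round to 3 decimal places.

0.016 bits

Marginals: p(S) = (0.3800, 0.6200), p(T) = (0.3200, 0.4500, 0.2300).
I(S;T) = Σ p(x,y)·log₂[p(x,y)/(p(x)p(y))].
  (α,1): 0.09·log₂(0.7401) = -0.0391
  (α,2): 0.20·log₂(1.1696) = 0.0452
  (α,3): 0.09·log₂(1.0297) = 0.0038
  (β,1): 0.23·log₂(1.1593) = 0.0490
  (β,2): 0.25·log₂(0.8961) = -0.0396
  (β,3): 0.14·log₂(0.9818) = -0.0037
Sum = 0.016 bits.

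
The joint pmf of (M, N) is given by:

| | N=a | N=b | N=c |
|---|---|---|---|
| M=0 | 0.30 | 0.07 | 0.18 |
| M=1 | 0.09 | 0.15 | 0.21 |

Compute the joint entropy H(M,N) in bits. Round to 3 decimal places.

H(M,N) = −Σ p(x,y)·log₂ p(x,y) over all 6 cells.
  cell (0,a): −0.30·log₂0.30 = 0.5211
  cell (0,b): −0.07·log₂0.07 = 0.2686
  cell (0,c): −0.18·log₂0.18 = 0.4453
  cell (1,a): −0.09·log₂0.09 = 0.3127
  cell (1,b): −0.15·log₂0.15 = 0.4105
  cell (1,c): −0.21·log₂0.21 = 0.4728
Sum = 2.431 bits.

2.431 bits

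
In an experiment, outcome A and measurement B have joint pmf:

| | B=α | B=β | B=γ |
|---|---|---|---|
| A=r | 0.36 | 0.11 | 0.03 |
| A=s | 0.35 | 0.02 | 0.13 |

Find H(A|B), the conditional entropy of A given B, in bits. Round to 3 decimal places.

0.902 bits

Chain rule: H(A|B) = H(A,B) − H(B).
Marginals: p(A) = (0.5000, 0.5000), p(B) = (0.7100, 0.1300, 0.1600).
H(A,B) = 2.0583 bits; H(B) = 1.1565 bits.
H(A|B) = 2.0583 − 1.1565 = 0.902 bits.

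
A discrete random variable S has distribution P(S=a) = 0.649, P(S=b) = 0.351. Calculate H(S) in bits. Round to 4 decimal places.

H(S) = −Σ p·log₂ p.
  −(0.649)·log₂(0.649) = 0.40479
  −(0.351)·log₂(0.351) = 0.53017
Sum: 0.40479 + 0.53017 = 0.9350 bits.

0.9350 bits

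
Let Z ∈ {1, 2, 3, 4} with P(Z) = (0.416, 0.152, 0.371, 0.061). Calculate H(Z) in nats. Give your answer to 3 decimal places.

1.190 nats

H(Z) = −Σ p·ln p.
  −(0.416)·ln(0.416) = 0.3649
  −(0.152)·ln(0.152) = 0.2863
  −(0.371)·ln(0.371) = 0.3679
  −(0.061)·ln(0.061) = 0.1706
Sum: 0.3649 + 0.2863 + 0.3679 + 0.1706 = 1.190 nats.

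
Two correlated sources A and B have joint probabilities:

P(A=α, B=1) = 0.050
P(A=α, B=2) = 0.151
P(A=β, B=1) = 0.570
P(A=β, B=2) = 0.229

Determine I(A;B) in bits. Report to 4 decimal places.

Marginals: p(A) = (0.2010, 0.7990), p(B) = (0.6200, 0.3800).
I(A;B) = Σ p(x,y)·log₂[p(x,y)/(p(x)p(y))].
  (α,1): 0.050·log₂(0.4012) = -0.06588
  (α,2): 0.151·log₂(1.9770) = 0.14848
  (β,1): 0.570·log₂(1.1506) = 0.11538
  (β,2): 0.229·log₂(0.7542) = -0.09318
Sum = 0.1048 bits.

0.1048 bits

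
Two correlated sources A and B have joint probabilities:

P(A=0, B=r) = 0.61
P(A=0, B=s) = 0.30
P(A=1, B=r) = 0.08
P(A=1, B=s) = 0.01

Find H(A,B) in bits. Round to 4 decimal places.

H(A,B) = −Σ p(x,y)·log₂ p(x,y) over all 4 cells.
  cell (0,r): −0.61·log₂0.61 = 0.43500
  cell (0,s): −0.30·log₂0.30 = 0.52109
  cell (1,r): −0.08·log₂0.08 = 0.29151
  cell (1,s): −0.01·log₂0.01 = 0.06644
Sum = 1.3140 bits.

1.3140 bits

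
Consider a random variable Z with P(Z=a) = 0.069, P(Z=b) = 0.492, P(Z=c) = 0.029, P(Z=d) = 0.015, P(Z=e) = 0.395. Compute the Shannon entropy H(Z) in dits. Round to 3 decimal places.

0.463 dits

H(Z) = −Σ p·log₁₀ p.
  −(0.069)·log₁₀(0.069) = 0.0801
  −(0.492)·log₁₀(0.492) = 0.1516
  −(0.029)·log₁₀(0.029) = 0.0446
  −(0.015)·log₁₀(0.015) = 0.0274
  −(0.395)·log₁₀(0.395) = 0.1593
Sum: 0.0801 + 0.1516 + 0.0446 + 0.0274 + 0.1593 = 0.463 dits.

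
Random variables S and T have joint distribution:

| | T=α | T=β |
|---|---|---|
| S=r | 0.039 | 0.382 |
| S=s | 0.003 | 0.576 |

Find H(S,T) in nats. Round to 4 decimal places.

H(S,T) = −Σ p(x,y)·ln p(x,y) over all 4 cells.
  cell (r,α): −0.039·ln0.039 = 0.12652
  cell (r,β): −0.382·ln0.382 = 0.36761
  cell (s,α): −0.003·ln0.003 = 0.01743
  cell (s,β): −0.576·ln0.576 = 0.31775
Sum = 0.8293 nats.

0.8293 nats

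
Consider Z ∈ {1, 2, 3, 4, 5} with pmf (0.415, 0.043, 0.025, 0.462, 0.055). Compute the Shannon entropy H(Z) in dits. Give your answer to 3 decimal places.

0.482 dits

H(Z) = −Σ p·log₁₀ p.
  −(0.415)·log₁₀(0.415) = 0.1585
  −(0.043)·log₁₀(0.043) = 0.0588
  −(0.025)·log₁₀(0.025) = 0.0401
  −(0.462)·log₁₀(0.462) = 0.1549
  −(0.055)·log₁₀(0.055) = 0.0693
Sum: 0.1585 + 0.0588 + 0.0401 + 0.1549 + 0.0693 = 0.482 dits.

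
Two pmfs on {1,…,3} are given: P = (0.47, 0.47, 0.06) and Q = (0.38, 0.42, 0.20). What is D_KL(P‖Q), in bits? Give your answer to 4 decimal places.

D(P‖Q) = Σ p·log₂(p/q).
  0.47·log₂(0.47/0.38) = 0.14413
  0.47·log₂(0.47/0.42) = 0.07627
  0.06·log₂(0.06/0.20) = -0.10422
D(P‖Q) = 0.1162 bits.

0.1162 bits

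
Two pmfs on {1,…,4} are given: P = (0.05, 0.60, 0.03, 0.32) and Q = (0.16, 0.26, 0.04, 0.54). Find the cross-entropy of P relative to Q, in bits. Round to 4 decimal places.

H(P,Q) = −Σ p·log₂ q.
  −0.05·log₂(0.16) = 0.13219
  −0.60·log₂(0.26) = 1.16605
  −0.03·log₂(0.04) = 0.13932
  −0.32·log₂(0.54) = 0.28447
H(P,Q) = 1.7220 bits.

1.7220 bits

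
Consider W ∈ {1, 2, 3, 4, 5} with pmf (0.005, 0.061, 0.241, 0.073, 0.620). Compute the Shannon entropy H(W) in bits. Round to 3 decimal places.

1.482 bits

H(W) = −Σ p·log₂ p.
  −(0.005)·log₂(0.005) = 0.0382
  −(0.061)·log₂(0.061) = 0.2461
  −(0.241)·log₂(0.241) = 0.4947
  −(0.073)·log₂(0.073) = 0.2756
  −(0.620)·log₂(0.620) = 0.4276
Sum: 0.0382 + 0.2461 + 0.4947 + 0.2756 + 0.4276 = 1.482 bits.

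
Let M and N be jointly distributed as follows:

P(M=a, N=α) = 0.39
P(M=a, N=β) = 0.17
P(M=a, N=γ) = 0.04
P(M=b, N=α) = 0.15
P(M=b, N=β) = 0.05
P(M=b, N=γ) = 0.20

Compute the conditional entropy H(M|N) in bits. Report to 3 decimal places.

0.786 bits

Chain rule: H(M|N) = H(M,N) − H(N).
Marginals: p(M) = (0.6000, 0.4000), p(N) = (0.5400, 0.2200, 0.2400).
H(M,N) = 2.2412 bits; H(N) = 1.4548 bits.
H(M|N) = 2.2412 − 1.4548 = 0.786 bits.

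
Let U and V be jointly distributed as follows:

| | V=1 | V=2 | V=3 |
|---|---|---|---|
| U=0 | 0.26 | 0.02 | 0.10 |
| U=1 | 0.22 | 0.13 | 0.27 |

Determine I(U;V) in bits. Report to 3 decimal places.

Marginals: p(U) = (0.3800, 0.6200), p(V) = (0.4800, 0.1500, 0.3700).
I(U;V) = H(U) + H(V) − H(U,V).
H(U) = 0.9580, H(V) = 1.4495, H(U,V) = 2.3236.
I(U;V) = 0.9580 + 1.4495 − 2.3236 = 0.084 bits.

0.084 bits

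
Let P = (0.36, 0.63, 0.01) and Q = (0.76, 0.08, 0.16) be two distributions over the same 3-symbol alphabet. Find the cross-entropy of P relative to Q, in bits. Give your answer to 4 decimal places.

H(P,Q) = −Σ p·log₂ q.
  −0.36·log₂(0.76) = 0.14253
  −0.63·log₂(0.08) = 2.29563
  −0.01·log₂(0.16) = 0.02644
H(P,Q) = 2.4646 bits.

2.4646 bits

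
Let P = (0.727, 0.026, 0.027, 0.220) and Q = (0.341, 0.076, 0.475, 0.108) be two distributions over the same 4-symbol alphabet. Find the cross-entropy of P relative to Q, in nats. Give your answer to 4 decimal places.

H(P,Q) = −Σ p·ln q.
  −0.727·ln(0.341) = 0.78216
  −0.026·ln(0.076) = 0.06700
  −0.027·ln(0.475) = 0.02010
  −0.220·ln(0.108) = 0.48964
H(P,Q) = 1.3589 nats.

1.3589 nats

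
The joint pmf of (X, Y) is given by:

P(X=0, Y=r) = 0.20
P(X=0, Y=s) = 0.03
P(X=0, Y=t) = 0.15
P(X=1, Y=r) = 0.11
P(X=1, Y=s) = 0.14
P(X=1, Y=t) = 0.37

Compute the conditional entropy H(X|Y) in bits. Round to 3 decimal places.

0.856 bits

Marginals: p(X) = (0.3800, 0.6200), p(Y) = (0.3100, 0.1700, 0.5200).
H(X|Y) = Σ p(Y) · H(X|Y=·).
  Y=r: p=0.3100, H(X|Y=r) = 0.9383
  Y=s: p=0.1700, H(X|Y=s) = 0.6723
  Y=t: p=0.5200, H(X|Y=t) = 0.8667
Weighted sum = 0.856 bits.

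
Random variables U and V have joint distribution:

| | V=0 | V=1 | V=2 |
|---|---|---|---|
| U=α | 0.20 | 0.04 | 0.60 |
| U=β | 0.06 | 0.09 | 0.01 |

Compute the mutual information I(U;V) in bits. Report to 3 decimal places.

Marginals: p(U) = (0.8400, 0.1600), p(V) = (0.2600, 0.1300, 0.6100).
I(U;V) = H(U) + H(V) − H(U,V).
H(U) = 0.6343, H(V) = 1.3229, H(U,V) = 1.7149.
I(U;V) = 0.6343 + 1.3229 − 1.7149 = 0.242 bits.

0.242 bits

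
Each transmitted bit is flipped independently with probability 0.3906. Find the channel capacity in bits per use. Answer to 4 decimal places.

0.0348 bits

Binary symmetric channel: C = 1 − h₂(ε) where h₂ is the binary entropy function.
h₂(0.3906) = −0.3906·log₂0.3906 − 0.6094·log₂0.6094 = 0.9652.
C = 1 − 0.9652 = 0.0348 bits per channel use.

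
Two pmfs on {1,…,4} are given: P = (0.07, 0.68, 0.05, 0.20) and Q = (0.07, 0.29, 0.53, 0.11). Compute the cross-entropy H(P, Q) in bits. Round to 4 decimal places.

H(P,Q) = −Σ p·log₂ q.
  −0.07·log₂(0.07) = 0.26856
  −0.68·log₂(0.29) = 1.21440
  −0.05·log₂(0.53) = 0.04580
  −0.20·log₂(0.11) = 0.63688
H(P,Q) = 2.1656 bits.

2.1656 bits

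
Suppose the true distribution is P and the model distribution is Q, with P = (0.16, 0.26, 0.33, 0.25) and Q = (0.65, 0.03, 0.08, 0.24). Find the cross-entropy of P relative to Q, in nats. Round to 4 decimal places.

2.1709 nats

H(P,Q) = −Σ p·ln q.
  −0.16·ln(0.65) = 0.06893
  −0.26·ln(0.03) = 0.91171
  −0.33·ln(0.08) = 0.83349
  −0.25·ln(0.24) = 0.35678
H(P,Q) = 2.1709 nats.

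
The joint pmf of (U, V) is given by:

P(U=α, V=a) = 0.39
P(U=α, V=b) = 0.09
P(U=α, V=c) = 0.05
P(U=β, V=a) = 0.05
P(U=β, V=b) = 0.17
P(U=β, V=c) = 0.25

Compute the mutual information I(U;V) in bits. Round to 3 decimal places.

0.336 bits

Marginals: p(U) = (0.5300, 0.4700), p(V) = (0.4400, 0.2600, 0.3000).
I(U;V) = H(U) + H(V) − H(U,V).
H(U) = 0.9974, H(V) = 1.5475, H(U,V) = 2.2092.
I(U;V) = 0.9974 + 1.5475 − 2.2092 = 0.336 bits.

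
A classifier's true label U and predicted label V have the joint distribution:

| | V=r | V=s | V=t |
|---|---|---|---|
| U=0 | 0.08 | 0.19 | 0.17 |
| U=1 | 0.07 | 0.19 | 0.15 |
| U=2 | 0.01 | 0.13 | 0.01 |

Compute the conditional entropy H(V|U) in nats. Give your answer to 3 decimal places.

Marginals: p(U) = (0.4400, 0.4100, 0.1500), p(V) = (0.1600, 0.5100, 0.3300).
H(V|U) = Σ p(U) · H(V|U=·).
  U=0: p=0.4400, H(V|U=0) = 1.0400
  U=1: p=0.4100, H(V|U=1) = 1.0261
  U=2: p=0.1500, H(V|U=2) = 0.4851
Weighted sum = 0.951 nats.

0.951 nats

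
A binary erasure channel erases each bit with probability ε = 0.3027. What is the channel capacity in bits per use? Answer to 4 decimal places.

0.6973 bits

Binary erasure channel: capacity C = 1 − ε.
C = 1 − 0.3027 = 0.6973 bits per channel use.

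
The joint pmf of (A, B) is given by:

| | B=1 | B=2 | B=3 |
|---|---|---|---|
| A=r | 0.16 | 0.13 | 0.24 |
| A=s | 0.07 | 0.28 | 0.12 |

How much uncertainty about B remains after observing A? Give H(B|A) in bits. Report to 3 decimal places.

Chain rule: H(B|A) = H(A,B) − H(A).
Marginals: p(A) = (0.5300, 0.4700), p(B) = (0.2300, 0.4100, 0.3600).
H(A,B) = 2.4496 bits; H(A) = 0.9974 bits.
H(B|A) = 2.4496 − 0.9974 = 1.452 bits.

1.452 bits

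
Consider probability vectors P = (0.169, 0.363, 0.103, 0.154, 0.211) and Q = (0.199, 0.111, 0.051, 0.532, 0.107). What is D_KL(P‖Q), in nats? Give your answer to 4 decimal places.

D(P‖Q) = Σ p·ln(p/q).
  0.169·ln(0.169/0.199) = -0.02762
  0.363·ln(0.363/0.111) = 0.43011
  0.103·ln(0.103/0.051) = 0.07240
  0.154·ln(0.154/0.532) = -0.19091
  0.211·ln(0.211/0.107) = 0.14328
D(P‖Q) = 0.4273 nats.

0.4273 nats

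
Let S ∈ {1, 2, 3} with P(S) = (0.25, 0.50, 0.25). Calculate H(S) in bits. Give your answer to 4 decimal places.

1.5000 bits

H(S) = −Σ p·log₂ p.
  −(0.25)·log₂(0.25) = 0.50000
  −(0.50)·log₂(0.50) = 0.50000
  −(0.25)·log₂(0.25) = 0.50000
Sum: 0.50000 + 0.50000 + 0.50000 = 1.5000 bits.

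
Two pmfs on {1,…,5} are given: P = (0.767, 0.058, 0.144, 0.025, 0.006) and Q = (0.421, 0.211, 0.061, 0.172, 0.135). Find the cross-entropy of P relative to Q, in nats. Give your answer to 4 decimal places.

H(P,Q) = −Σ p·ln q.
  −0.767·ln(0.421) = 0.66355
  −0.058·ln(0.211) = 0.09024
  −0.144·ln(0.061) = 0.40275
  −0.025·ln(0.172) = 0.04401
  −0.006·ln(0.135) = 0.01201
H(P,Q) = 1.2126 nats.

1.2126 nats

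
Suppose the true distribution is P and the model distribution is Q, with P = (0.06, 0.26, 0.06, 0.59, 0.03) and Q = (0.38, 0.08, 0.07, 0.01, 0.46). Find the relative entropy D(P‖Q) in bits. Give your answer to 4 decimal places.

D(P‖Q) = Σ p·log₂(p/q).
  0.06·log₂(0.06/0.38) = -0.15978
  0.26·log₂(0.26/0.08) = 0.44211
  0.06·log₂(0.06/0.07) = -0.01334
  0.59·log₂(0.59/0.01) = 3.47076
  0.03·log₂(0.03/0.46) = -0.11816
D(P‖Q) = 3.6216 bits.

3.6216 bits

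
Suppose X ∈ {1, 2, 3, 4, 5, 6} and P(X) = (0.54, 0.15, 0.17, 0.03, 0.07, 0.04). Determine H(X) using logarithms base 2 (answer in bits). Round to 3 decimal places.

1.931 bits

H(X) = −Σ p·log₂ p.
  −(0.54)·log₂(0.54) = 0.4800
  −(0.15)·log₂(0.15) = 0.4105
  −(0.17)·log₂(0.17) = 0.4346
  −(0.03)·log₂(0.03) = 0.1518
  −(0.07)·log₂(0.07) = 0.2686
  −(0.04)·log₂(0.04) = 0.1858
Sum: 0.4800 + 0.4105 + 0.4346 + 0.1518 + 0.2686 + 0.1858 = 1.931 bits.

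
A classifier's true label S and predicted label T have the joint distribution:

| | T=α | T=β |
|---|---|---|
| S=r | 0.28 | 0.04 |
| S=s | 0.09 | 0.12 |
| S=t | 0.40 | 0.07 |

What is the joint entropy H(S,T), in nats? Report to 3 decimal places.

H(S,T) = −Σ p(x,y)·ln p(x,y) over all 6 cells.
  cell (r,α): −0.28·ln0.28 = 0.3564
  cell (r,β): −0.04·ln0.04 = 0.1288
  cell (s,α): −0.09·ln0.09 = 0.2167
  cell (s,β): −0.12·ln0.12 = 0.2544
  cell (t,α): −0.40·ln0.40 = 0.3665
  cell (t,β): −0.07·ln0.07 = 0.1861
Sum = 1.509 nats.

1.509 nats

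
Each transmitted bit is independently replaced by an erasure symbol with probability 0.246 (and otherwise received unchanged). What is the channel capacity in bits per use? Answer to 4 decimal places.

0.7540 bits

Binary erasure channel: capacity C = 1 − ε.
C = 1 − 0.246 = 0.7540 bits per channel use.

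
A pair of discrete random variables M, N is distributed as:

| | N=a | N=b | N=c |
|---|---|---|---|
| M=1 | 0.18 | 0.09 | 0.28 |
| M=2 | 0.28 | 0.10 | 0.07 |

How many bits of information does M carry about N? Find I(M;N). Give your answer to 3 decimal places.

Marginals: p(M) = (0.5500, 0.4500), p(N) = (0.4600, 0.1900, 0.3500).
I(M;N) = H(M) + H(N) − H(M,N).
H(M) = 0.9928, H(N) = 1.5007, H(M,N) = 2.3872.
I(M;N) = 0.9928 + 1.5007 − 2.3872 = 0.106 bits.

0.106 bits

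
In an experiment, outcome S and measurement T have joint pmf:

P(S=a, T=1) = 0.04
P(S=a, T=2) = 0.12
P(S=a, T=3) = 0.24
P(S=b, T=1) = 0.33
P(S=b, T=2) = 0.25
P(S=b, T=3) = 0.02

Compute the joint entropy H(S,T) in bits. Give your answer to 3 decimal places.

H(S,T) = −Σ p(x,y)·log₂ p(x,y) over all 6 cells.
  cell (a,1): −0.04·log₂0.04 = 0.1858
  cell (a,2): −0.12·log₂0.12 = 0.3671
  cell (a,3): −0.24·log₂0.24 = 0.4941
  cell (b,1): −0.33·log₂0.33 = 0.5278
  cell (b,2): −0.25·log₂0.25 = 0.5000
  cell (b,3): −0.02·log₂0.02 = 0.1129
Sum = 2.188 bits.

2.188 bits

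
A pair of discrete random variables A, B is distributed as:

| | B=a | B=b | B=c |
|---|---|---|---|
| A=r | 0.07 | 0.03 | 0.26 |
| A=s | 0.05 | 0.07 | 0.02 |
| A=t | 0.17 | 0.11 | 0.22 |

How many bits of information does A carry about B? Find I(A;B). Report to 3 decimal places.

Marginals: p(A) = (0.3600, 0.1400, 0.5000), p(B) = (0.2900, 0.2100, 0.5000).
I(A;B) = H(A) + H(B) − H(A,B).
H(A) = 1.4277, H(B) = 1.4907, H(A,B) = 2.7886.
I(A;B) = 1.4277 + 1.4907 − 2.7886 = 0.130 bits.

0.130 bits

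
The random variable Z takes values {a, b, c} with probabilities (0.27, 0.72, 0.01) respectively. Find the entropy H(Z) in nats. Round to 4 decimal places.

0.6361 nats

H(Z) = −Σ p·ln p.
  −(0.27)·ln(0.27) = 0.35352
  −(0.72)·ln(0.72) = 0.23652
  −(0.01)·ln(0.01) = 0.04605
Sum: 0.35352 + 0.23652 + 0.04605 = 0.6361 nats.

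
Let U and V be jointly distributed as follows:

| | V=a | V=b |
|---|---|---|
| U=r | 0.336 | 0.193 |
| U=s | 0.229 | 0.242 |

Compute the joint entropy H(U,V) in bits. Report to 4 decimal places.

H(U,V) = −Σ p(x,y)·log₂ p(x,y) over all 4 cells.
  cell (r,a): −0.336·log₂0.336 = 0.52868
  cell (r,b): −0.193·log₂0.193 = 0.45805
  cell (s,a): −0.229·log₂0.229 = 0.48699
  cell (s,b): −0.242·log₂0.242 = 0.49535
Sum = 1.9691 bits.

1.9691 bits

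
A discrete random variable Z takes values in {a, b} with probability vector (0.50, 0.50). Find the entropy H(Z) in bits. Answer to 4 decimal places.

1.0000 bits

H(Z) = −Σ p·log₂ p.
  −(0.50)·log₂(0.50) = 0.50000
  −(0.50)·log₂(0.50) = 0.50000
Sum: 0.50000 + 0.50000 = 1.0000 bits.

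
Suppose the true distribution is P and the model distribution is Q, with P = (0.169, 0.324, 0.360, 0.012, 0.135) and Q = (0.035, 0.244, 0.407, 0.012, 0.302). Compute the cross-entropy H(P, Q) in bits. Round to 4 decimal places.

H(P,Q) = −Σ p·log₂ q.
  −0.169·log₂(0.035) = 0.81737
  −0.324·log₂(0.244) = 0.65936
  −0.360·log₂(0.407) = 0.46688
  −0.012·log₂(0.012) = 0.07657
  −0.135·log₂(0.302) = 0.23320
H(P,Q) = 2.2534 bits.

2.2534 bits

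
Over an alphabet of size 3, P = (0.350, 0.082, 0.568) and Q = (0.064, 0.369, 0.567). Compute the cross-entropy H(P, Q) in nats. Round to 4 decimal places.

H(P,Q) = −Σ p·ln q.
  −0.350·ln(0.064) = 0.96211
  −0.082·ln(0.369) = 0.08175
  −0.568·ln(0.567) = 0.32228
H(P,Q) = 1.3661 nats.

1.3661 nats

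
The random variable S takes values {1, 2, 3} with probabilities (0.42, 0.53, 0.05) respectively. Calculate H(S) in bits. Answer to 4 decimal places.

H(S) = −Σ p·log₂ p.
  −(0.42)·log₂(0.42) = 0.52565
  −(0.53)·log₂(0.53) = 0.48545
  −(0.05)·log₂(0.05) = 0.21610
Sum: 0.52565 + 0.48545 + 0.21610 = 1.2272 bits.

1.2272 bits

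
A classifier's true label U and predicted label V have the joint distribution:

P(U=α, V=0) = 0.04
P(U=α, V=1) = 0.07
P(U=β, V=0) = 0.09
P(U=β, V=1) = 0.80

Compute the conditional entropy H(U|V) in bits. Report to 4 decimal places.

0.4671 bits

Marginals: p(U) = (0.1100, 0.8900), p(V) = (0.1300, 0.8700).
H(U|V) = Σ p(V) · H(U|V=·).
  V=0: p=0.1300, H(U|V=0) = 0.8905
  V=1: p=0.8700, H(U|V=1) = 0.4038
Weighted sum = 0.4671 bits.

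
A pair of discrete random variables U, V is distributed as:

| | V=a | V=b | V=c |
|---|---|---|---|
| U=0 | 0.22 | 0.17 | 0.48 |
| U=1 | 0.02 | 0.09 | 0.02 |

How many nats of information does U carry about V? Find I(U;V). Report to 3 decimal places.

Marginals: p(U) = (0.8700, 0.1300), p(V) = (0.2400, 0.2600, 0.5000).
I(U;V) = Σ p(x,y)·ln[p(x,y)/(p(x)p(y))].
  (0,a): 0.22·ln(1.0536) = 0.0115
  (0,b): 0.17·ln(0.7515) = -0.0486
  (0,c): 0.48·ln(1.1034) = 0.0473
  (1,a): 0.02·ln(0.6410) = -0.0089
  (1,b): 0.09·ln(2.6627) = 0.0881
  (1,c): 0.02·ln(0.3077) = -0.0236
Sum = 0.066 nats.

0.066 nats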